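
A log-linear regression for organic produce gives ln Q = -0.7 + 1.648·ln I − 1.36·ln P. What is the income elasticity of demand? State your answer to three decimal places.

1.648

In a log-linear demand, the coefficient on ln I is the income elasticity.
So η = 1.648.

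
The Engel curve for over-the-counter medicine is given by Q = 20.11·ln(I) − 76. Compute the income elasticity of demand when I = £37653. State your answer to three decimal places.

0.148

At I = 37653: Q = 135.882.
dQ/dI = 20.11/I = 0.000534088 at this income.
η = (dQ/dI)·(I/Q) = 0.000534088 × (37653/135.882) = 0.148.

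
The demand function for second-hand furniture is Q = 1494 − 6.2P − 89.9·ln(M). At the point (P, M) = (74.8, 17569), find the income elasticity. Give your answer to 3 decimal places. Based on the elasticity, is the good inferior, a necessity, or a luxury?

-0.593 (inferior good)

At P = 74.8, M = 17569: Q = 151.567.
Holding P constant, ∂Q/∂M = -89.9/M = -0.00511697.
η_M = (∂Q/∂M)·(M/Q) = -0.00511697 × (17569/151.567) = -0.593.
Since η < 0, this is an inferior good.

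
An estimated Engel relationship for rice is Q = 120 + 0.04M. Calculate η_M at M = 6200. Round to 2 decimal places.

0.67

At M = 6200: Q = 368.000.
dQ/dM = 0.04.
η = (dQ/dM)·(M/Q) = 0.04 × (6200/368.000) = 0.67.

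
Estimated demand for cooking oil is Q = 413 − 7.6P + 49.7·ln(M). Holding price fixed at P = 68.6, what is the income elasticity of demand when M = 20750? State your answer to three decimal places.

At P = 68.6, M = 20750: Q = 385.673.
Holding P constant, ∂Q/∂M = 49.7/M = 0.00239518.
η_M = (∂Q/∂M)·(M/Q) = 0.00239518 × (20750/385.673) = 0.129.

0.129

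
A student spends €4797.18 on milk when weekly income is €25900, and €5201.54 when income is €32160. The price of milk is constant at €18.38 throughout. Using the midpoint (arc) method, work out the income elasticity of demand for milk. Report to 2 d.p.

0.38

With a constant price, Q₁ = 4797.18/18.38 = 261.000 and Q₂ = 5201.54/18.38 = 283.000 (equivalently, work directly with expenditure since P cancels).
Midpoint %ΔQ = (5201.54 − 4797.18)/4999.36 = 0.08088; midpoint %ΔI = (32160 − 25900)/29030 = 0.21564.
η = 0.08088 / 0.21564 = 0.38.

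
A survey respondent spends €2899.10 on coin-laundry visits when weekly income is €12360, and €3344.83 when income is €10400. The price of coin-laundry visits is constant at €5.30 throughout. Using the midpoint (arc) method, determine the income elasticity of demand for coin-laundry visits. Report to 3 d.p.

-0.829

With a constant price, Q₁ = 2899.10/5.30 = 547.000 and Q₂ = 3344.83/5.30 = 631.100 (equivalently, work directly with expenditure since P cancels).
Midpoint %ΔQ = (3344.83 − 2899.10)/3121.97 = 0.14277; midpoint %ΔI = (10400 − 12360)/11380 = -0.17223.
η = 0.14277 / -0.17223 = -0.829.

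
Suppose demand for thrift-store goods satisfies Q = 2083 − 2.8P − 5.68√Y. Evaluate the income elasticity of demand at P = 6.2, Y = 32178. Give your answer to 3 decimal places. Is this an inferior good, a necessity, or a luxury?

-0.487 (inferior good)

At P = 6.2, Y = 32178: Q = 1046.749.
Holding P constant, ∂Q/∂Y = -5.68/(2√Y) = -0.0158321.
η_Y = (∂Q/∂Y)·(Y/Q) = -0.0158321 × (32178/1046.749) = -0.487.
Since η < 0, this is an inferior good.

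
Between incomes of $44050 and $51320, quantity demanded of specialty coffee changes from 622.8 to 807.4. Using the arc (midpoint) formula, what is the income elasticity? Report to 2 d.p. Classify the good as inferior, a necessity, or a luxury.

ΔQ = 807.4 − 622.8 = 184.6; midpoint Q̄ = (622.8 + 807.4)/2 = 715.1.
ΔI = 51320 − 44050 = 7270; midpoint Ī = (44050 + 51320)/2 = 47685.
η = (ΔQ/Q̄) ÷ (ΔI/Ī) = (184.6/715.1) ÷ (7270/47685) = 1.69.
η > 1 ⇒ luxury.

1.69 (luxury)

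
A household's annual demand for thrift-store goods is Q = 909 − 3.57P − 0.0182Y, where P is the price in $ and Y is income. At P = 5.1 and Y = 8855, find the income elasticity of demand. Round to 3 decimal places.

-0.221

At P = 5.1, Y = 8855: Q = 729.632.
Holding P constant, ∂Q/∂Y = −0.0182.
η_Y = (∂Q/∂Y)·(Y/Q) = -0.0182 × (8855/729.632) = -0.221.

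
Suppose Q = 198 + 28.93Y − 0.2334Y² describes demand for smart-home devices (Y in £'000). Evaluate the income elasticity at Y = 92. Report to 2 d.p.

-1.46

At Y = 92: Q = 884.0624.
dQ/dY = 28.93 − 0.4668Y = -14.01560.
η = (dQ/dY)·(Y/Q) = -14.01560 × (92/884.0624) = -1.46.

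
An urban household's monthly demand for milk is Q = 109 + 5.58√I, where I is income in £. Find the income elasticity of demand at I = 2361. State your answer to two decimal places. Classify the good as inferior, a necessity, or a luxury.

At I = 2361: Q = 380.133.
dQ/dI = 5.58/(2√I) = 0.0574191 at this income.
η = (dQ/dI)·(I/Q) = 0.0574191 × (2361/380.133) = 0.36.
Since 0 < η < 1, the good is a necessity.

0.36 (necessity)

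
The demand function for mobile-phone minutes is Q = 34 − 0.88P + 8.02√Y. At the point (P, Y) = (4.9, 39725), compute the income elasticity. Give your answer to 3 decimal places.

0.491

At P = 4.9, Y = 39725: Q = 1628.165.
Holding P constant, ∂Q/∂Y = 8.02/(2√Y) = 0.0201193.
η_Y = (∂Q/∂Y)·(Y/Q) = 0.0201193 × (39725/1628.165) = 0.491.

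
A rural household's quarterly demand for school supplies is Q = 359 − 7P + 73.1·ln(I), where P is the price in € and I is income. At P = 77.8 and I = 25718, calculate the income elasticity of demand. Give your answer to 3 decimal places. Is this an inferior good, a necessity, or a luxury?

0.131 (necessity)

At P = 77.8, I = 25718: Q = 556.727.
Holding P constant, ∂Q/∂I = 73.1/I = 0.00284237.
η_I = (∂Q/∂I)·(I/Q) = 0.00284237 × (25718/556.727) = 0.131.
Since 0 < η < 1, this is a necessity.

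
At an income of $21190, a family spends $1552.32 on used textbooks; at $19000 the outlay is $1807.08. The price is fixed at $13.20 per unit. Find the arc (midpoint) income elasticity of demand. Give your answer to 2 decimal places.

With a constant price, Q₁ = 1552.32/13.20 = 117.600 and Q₂ = 1807.08/13.20 = 136.900 (equivalently, work directly with expenditure since P cancels).
Midpoint %ΔQ = (1807.08 − 1552.32)/1679.70 = 0.15167; midpoint %ΔI = (19000 − 21190)/20095 = -0.10898.
η = 0.15167 / -0.10898 = -1.39.

-1.39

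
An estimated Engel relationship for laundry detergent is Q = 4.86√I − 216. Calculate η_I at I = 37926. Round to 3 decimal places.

0.648

At I = 37926: Q = 730.466.
dQ/dI = 4.86/(2√I) = 0.0124778 at this income.
η = (dQ/dI)·(I/Q) = 0.0124778 × (37926/730.466) = 0.648.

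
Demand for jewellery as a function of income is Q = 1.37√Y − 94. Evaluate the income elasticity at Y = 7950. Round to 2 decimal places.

2.17

At Y = 7950: Q = 28.153.
dQ/dY = 1.37/(2√Y) = 0.00768258 at this income.
η = (dQ/dY)·(Y/Q) = 0.00768258 × (7950/28.153) = 2.17.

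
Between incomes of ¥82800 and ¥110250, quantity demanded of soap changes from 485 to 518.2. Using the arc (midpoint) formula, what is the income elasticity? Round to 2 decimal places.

0.23

ΔQ = 518.2 − 485 = 33.2; midpoint Q̄ = (485 + 518.2)/2 = 501.6.
ΔI = 110250 − 82800 = 27450; midpoint Ī = (82800 + 110250)/2 = 96525.
η = (ΔQ/Q̄) ÷ (ΔI/Ī) = (33.2/501.6) ÷ (27450/96525) = 0.23.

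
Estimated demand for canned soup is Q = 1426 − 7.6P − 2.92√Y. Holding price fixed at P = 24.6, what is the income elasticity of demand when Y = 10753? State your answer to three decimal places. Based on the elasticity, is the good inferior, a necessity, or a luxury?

-0.162 (inferior good)

At P = 24.6, Y = 10753: Q = 936.246.
Holding P constant, ∂Q/∂Y = -2.92/(2√Y) = -0.0140795.
η_Y = (∂Q/∂Y)·(Y/Q) = -0.0140795 × (10753/936.246) = -0.162.
Since η < 0, this is an inferior good.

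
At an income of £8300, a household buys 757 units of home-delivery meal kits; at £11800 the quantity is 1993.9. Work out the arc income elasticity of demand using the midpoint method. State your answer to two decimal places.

2.58

ΔQ = 1993.9 − 757 = 1236.9; midpoint Q̄ = (757 + 1993.9)/2 = 1375.45.
ΔI = 11800 − 8300 = 3500; midpoint Ī = (8300 + 11800)/2 = 10050.
η = (ΔQ/Q̄) ÷ (ΔI/Ī) = (1236.9/1375.45) ÷ (3500/10050) = 2.58.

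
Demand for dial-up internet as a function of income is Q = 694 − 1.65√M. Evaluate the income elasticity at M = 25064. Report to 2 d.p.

-0.30

At M = 25064: Q = 432.778.
dQ/dM = -1.65/(2√M) = -0.00521109 at this income.
η = (dQ/dM)·(M/Q) = -0.00521109 × (25064/432.778) = -0.30.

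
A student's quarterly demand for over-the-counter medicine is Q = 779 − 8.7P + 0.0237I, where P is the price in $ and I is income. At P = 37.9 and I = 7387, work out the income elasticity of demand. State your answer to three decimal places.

At P = 37.9, I = 7387: Q = 624.342.
Holding P constant, ∂Q/∂I = 0.0237.
η_I = (∂Q/∂I)·(I/Q) = 0.0237 × (7387/624.342) = 0.280.

0.280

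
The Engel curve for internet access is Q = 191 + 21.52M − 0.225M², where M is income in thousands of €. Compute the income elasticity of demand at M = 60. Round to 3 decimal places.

At M = 60: Q = 672.2000.
dQ/dM = 21.52 − 0.45M = -5.48000.
η = (dQ/dM)·(M/Q) = -5.48000 × (60/672.2000) = -0.489.

-0.489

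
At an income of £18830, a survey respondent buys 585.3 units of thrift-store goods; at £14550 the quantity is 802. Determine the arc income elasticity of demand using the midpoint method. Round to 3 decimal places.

-1.218

ΔQ = 802 − 585.3 = 216.7; midpoint Q̄ = (585.3 + 802)/2 = 693.65.
ΔI = 14550 − 18830 = -4280; midpoint Ī = (18830 + 14550)/2 = 16690.
η = (ΔQ/Q̄) ÷ (ΔI/Ī) = (216.7/693.65) ÷ (-4280/16690) = -1.218.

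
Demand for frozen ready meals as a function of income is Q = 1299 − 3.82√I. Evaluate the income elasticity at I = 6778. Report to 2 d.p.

At I = 6778: Q = 984.505.
dQ/dI = -3.82/(2√I) = -0.0231997 at this income.
η = (dQ/dI)·(I/Q) = -0.0231997 × (6778/984.505) = -0.16.

-0.16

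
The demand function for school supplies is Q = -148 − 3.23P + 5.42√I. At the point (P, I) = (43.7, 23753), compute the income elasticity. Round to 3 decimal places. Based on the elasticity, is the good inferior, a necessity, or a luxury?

0.765 (necessity)

At P = 43.7, I = 23753: Q = 546.180.
Holding P constant, ∂Q/∂I = 5.42/(2√I) = 0.0175837.
η_I = (∂Q/∂I)·(I/Q) = 0.0175837 × (23753/546.180) = 0.765.
Since 0 < η < 1, this is a necessity.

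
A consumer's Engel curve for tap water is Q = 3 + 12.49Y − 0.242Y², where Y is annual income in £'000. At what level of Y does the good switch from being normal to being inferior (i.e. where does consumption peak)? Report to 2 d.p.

dQ/dY = 12.49 − 0.484Y.
The good is inferior where dQ/dY < 0. Setting dQ/dY = 0 gives Y = 12.49 / 0.484 = 25.81.

25.81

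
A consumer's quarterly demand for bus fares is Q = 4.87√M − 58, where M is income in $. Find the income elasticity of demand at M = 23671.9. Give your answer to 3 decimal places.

At M = 23671.9: Q = 691.282.
dQ/dM = 4.87/(2√M) = 0.0158264 at this income.
η = (dQ/dM)·(M/Q) = 0.0158264 × (23671.9/691.282) = 0.542.

0.542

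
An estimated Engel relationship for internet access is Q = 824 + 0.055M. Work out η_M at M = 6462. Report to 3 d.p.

At M = 6462: Q = 1179.410.
dQ/dM = 0.055.
η = (dQ/dM)·(M/Q) = 0.055 × (6462/1179.410) = 0.301.

0.301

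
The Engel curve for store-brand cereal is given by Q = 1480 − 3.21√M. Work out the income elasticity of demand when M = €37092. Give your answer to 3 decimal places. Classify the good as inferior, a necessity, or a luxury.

-0.359 (inferior good)

At M = 37092: Q = 861.777.
dQ/dM = -3.21/(2√M) = -0.00833364 at this income.
η = (dQ/dM)·(M/Q) = -0.00833364 × (37092/861.777) = -0.359.
Since η < 0, the good is an inferior good.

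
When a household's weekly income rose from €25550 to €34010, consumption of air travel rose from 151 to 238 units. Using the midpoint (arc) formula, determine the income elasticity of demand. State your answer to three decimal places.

1.575

ΔQ = 238 − 151 = 87; midpoint Q̄ = (151 + 238)/2 = 194.5.
ΔI = 34010 − 25550 = 8460; midpoint Ī = (25550 + 34010)/2 = 29780.
η = (ΔQ/Q̄) ÷ (ΔI/Ī) = (87/194.5) ÷ (8460/29780) = 1.575.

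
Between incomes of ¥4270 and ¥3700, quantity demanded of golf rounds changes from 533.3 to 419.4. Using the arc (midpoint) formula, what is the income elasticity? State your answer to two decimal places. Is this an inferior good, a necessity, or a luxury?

1.67 (luxury)

ΔQ = 419.4 − 533.3 = -113.9; midpoint Q̄ = (533.3 + 419.4)/2 = 476.35.
ΔI = 3700 − 4270 = -570; midpoint Ī = (4270 + 3700)/2 = 3985.
η = (ΔQ/Q̄) ÷ (ΔI/Ī) = (-113.9/476.35) ÷ (-570/3985) = 1.67.
η > 1 ⇒ luxury.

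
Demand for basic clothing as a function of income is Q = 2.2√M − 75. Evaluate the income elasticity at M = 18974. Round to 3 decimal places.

At M = 18974: Q = 228.042.
dQ/dM = 2.2/(2√M) = 0.0079857 at this income.
η = (dQ/dM)·(M/Q) = 0.0079857 × (18974/228.042) = 0.664.

0.664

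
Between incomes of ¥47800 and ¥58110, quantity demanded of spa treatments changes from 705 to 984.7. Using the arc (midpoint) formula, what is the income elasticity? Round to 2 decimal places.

ΔQ = 984.7 − 705 = 279.7; midpoint Q̄ = (705 + 984.7)/2 = 844.85.
ΔI = 58110 − 47800 = 10310; midpoint Ī = (47800 + 58110)/2 = 52955.
η = (ΔQ/Q̄) ÷ (ΔI/Ī) = (279.7/844.85) ÷ (10310/52955) = 1.70.

1.70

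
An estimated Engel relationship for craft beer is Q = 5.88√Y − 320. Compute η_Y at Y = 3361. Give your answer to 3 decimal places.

8.160

At Y = 3361: Q = 20.888.
dQ/dY = 5.88/(2√Y) = 0.0507123 at this income.
η = (dQ/dY)·(Y/Q) = 0.0507123 × (3361/20.888) = 8.160.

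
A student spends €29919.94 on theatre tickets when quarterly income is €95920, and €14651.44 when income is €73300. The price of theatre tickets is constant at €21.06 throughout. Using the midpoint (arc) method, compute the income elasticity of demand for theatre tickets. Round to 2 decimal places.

2.56

With a constant price, Q₁ = 29919.94/21.06 = 1420.700 and Q₂ = 14651.44/21.06 = 695.700 (equivalently, work directly with expenditure since P cancels).
Midpoint %ΔQ = (14651.44 − 29919.94)/22285.69 = -0.68513; midpoint %ΔI = (73300 − 95920)/84610 = -0.26734.
η = -0.68513 / -0.26734 = 2.56.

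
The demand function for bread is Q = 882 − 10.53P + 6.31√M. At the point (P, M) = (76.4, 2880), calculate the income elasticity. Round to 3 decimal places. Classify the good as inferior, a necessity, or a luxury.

0.407 (necessity)

At P = 76.4, M = 2880: Q = 416.138.
Holding P constant, ∂Q/∂M = 6.31/(2√M) = 0.05879.
η_M = (∂Q/∂M)·(M/Q) = 0.05879 × (2880/416.138) = 0.407.
Since 0 < η < 1, this is a necessity.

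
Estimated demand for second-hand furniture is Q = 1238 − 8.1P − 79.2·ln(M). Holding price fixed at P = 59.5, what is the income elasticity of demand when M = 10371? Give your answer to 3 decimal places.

At P = 59.5, M = 10371: Q = 23.706.
Holding P constant, ∂Q/∂M = -79.2/M = -0.00763668.
η_M = (∂Q/∂M)·(M/Q) = -0.00763668 × (10371/23.706) = -3.341.

-3.341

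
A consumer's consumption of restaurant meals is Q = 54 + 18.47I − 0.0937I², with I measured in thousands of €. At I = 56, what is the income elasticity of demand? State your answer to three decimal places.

At I = 56: Q = 794.4768.
dQ/dI = 18.47 − 0.1874I = 7.97560.
η = (dQ/dI)·(I/Q) = 7.97560 × (56/794.4768) = 0.562.

0.562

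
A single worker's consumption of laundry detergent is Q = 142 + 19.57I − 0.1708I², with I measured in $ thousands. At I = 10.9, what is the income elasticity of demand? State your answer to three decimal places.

At I = 10.9: Q = 335.0203.
dQ/dI = 19.57 − 0.3416I = 15.84656.
η = (dQ/dI)·(I/Q) = 15.84656 × (10.9/335.0203) = 0.516.

0.516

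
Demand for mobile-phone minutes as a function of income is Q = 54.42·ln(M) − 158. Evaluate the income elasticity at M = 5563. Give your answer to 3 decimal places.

At M = 5563: Q = 311.312.
dQ/dM = 54.42/M = 0.00978249 at this income.
η = (dQ/dM)·(M/Q) = 0.00978249 × (5563/311.312) = 0.175.

0.175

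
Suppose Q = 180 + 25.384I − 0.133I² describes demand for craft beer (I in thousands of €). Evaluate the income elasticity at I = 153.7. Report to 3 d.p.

-2.536

At I = 153.7: Q = 939.5700.
dQ/dI = 25.384 − 0.266I = -15.50020.
η = (dQ/dI)·(I/Q) = -15.50020 × (153.7/939.5700) = -2.536.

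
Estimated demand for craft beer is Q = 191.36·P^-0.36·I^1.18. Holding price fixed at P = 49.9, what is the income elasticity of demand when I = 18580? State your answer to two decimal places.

1.18

For a multiplicative demand Q = A·P^α·I^β, the income elasticity is β everywhere.
Here β = 1.18, so η = 1.18.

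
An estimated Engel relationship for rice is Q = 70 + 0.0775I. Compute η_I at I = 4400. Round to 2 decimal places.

0.83

At I = 4400: Q = 411.000.
dQ/dI = 0.0775.
η = (dQ/dI)·(I/Q) = 0.0775 × (4400/411.000) = 0.83.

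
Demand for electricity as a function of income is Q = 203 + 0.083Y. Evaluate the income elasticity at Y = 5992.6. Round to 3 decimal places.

0.710

At Y = 5992.6: Q = 700.386.
dQ/dY = 0.083.
η = (dQ/dY)·(Y/Q) = 0.083 × (5992.6/700.386) = 0.710.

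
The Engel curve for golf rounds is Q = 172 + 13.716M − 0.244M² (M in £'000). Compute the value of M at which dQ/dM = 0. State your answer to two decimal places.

dQ/dM = 13.716 − 0.488M.
The good is inferior where dQ/dM < 0. Setting dQ/dM = 0 gives M = 13.716 / 0.488 = 28.11.

28.11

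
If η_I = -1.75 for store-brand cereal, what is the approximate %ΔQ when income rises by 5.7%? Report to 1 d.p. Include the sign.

%ΔQ ≈ η × %ΔI = -1.75 × 5.7% = -10.0%.

-10.0%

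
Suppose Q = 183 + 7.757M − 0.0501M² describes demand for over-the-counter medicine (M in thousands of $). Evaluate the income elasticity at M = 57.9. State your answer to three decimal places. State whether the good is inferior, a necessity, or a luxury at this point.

At M = 57.9: Q = 464.1746.
dQ/dM = 7.757 − 0.1002M = 1.95542.
η = (dQ/dM)·(M/Q) = 1.95542 × (57.9/464.1746) = 0.244.
0 < η < 1 ⇒ necessity.

0.244 (necessity)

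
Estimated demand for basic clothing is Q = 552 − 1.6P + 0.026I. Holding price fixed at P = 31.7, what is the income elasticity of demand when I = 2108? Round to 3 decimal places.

At P = 31.7, I = 2108: Q = 556.088.
Holding P constant, ∂Q/∂I = 0.026.
η_I = (∂Q/∂I)·(I/Q) = 0.026 × (2108/556.088) = 0.099.

0.099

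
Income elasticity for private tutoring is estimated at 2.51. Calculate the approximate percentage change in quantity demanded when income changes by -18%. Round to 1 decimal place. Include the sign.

%ΔQ ≈ η × %ΔI = 2.51 × (-18%) = -45.2%.

-45.2%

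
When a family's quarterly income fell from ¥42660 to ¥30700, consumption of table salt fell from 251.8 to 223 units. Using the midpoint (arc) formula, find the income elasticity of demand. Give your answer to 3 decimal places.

ΔQ = 223 − 251.8 = -28.8; midpoint Q̄ = (251.8 + 223)/2 = 237.4.
ΔI = 30700 − 42660 = -11960; midpoint Ī = (42660 + 30700)/2 = 36680.
η = (ΔQ/Q̄) ÷ (ΔI/Ī) = (-28.8/237.4) ÷ (-11960/36680) = 0.372.

0.372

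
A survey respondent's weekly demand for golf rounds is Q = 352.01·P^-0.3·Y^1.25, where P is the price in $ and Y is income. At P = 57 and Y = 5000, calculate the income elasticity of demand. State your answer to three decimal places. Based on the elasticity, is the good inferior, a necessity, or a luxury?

1.250 (luxury)

For a multiplicative demand Q = A·P^α·Y^β, the income elasticity is β everywhere.
Here β = 1.25, so η = 1.250.
Since η > 1, this is a luxury.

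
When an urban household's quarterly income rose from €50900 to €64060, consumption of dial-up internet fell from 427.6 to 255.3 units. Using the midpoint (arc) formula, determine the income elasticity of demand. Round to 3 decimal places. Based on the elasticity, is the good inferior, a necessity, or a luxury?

-2.204 (inferior good)

ΔQ = 255.3 − 427.6 = -172.3; midpoint Q̄ = (427.6 + 255.3)/2 = 341.45.
ΔI = 64060 − 50900 = 13160; midpoint Ī = (50900 + 64060)/2 = 57480.
η = (ΔQ/Q̄) ÷ (ΔI/Ī) = (-172.3/341.45) ÷ (13160/57480) = -2.204.
η < 0 ⇒ inferior good.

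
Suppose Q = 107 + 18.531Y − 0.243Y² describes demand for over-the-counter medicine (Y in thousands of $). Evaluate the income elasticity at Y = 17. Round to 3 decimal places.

0.496

At Y = 17: Q = 351.8000.
dQ/dY = 18.531 − 0.486Y = 10.26900.
η = (dQ/dY)·(Y/Q) = 10.26900 × (17/351.8000) = 0.496.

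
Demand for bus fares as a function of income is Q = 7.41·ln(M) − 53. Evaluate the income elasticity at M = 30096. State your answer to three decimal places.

0.316

At M = 30096: Q = 23.413.
dQ/dM = 7.41/M = 0.000246212 at this income.
η = (dQ/dM)·(M/Q) = 0.000246212 × (30096/23.413) = 0.316.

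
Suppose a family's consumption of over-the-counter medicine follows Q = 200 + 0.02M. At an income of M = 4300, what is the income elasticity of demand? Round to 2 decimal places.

At M = 4300: Q = 286.000.
dQ/dM = 0.02.
η = (dQ/dM)·(M/Q) = 0.02 × (4300/286.000) = 0.30.

0.30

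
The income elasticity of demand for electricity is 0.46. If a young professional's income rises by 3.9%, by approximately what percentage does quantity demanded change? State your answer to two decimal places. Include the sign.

%ΔQ ≈ η × %ΔI = 0.46 × 3.9% = 1.79%.

1.79%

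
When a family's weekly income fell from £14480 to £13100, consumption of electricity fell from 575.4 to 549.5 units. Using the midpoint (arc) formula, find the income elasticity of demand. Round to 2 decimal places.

0.46

ΔQ = 549.5 − 575.4 = -25.9; midpoint Q̄ = (575.4 + 549.5)/2 = 562.45.
ΔI = 13100 − 14480 = -1380; midpoint Ī = (14480 + 13100)/2 = 13790.
η = (ΔQ/Q̄) ÷ (ΔI/Ī) = (-25.9/562.45) ÷ (-1380/13790) = 0.46.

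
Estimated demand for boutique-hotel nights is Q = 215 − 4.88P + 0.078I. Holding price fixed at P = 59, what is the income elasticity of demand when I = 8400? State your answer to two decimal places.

1.13

At P = 59, I = 8400: Q = 582.280.
Holding P constant, ∂Q/∂I = 0.078.
η_I = (∂Q/∂I)·(I/Q) = 0.078 × (8400/582.280) = 1.13.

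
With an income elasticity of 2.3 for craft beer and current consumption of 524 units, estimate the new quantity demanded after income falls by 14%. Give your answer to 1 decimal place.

%ΔQ ≈ η × %ΔI = 2.3 × (-14%) = -32.2%.
New Q ≈ 524 × (1 − 0.322) = 355.3.

355.3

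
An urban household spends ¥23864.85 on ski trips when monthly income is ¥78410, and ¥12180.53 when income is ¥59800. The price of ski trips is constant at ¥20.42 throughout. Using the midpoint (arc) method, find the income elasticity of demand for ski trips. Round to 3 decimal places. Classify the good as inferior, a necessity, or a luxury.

With a constant price, Q₁ = 23864.85/20.42 = 1168.700 and Q₂ = 12180.53/20.42 = 596.500 (equivalently, work directly with expenditure since P cancels).
Midpoint %ΔQ = (12180.53 − 23864.85)/18022.69 = -0.64831; midpoint %ΔI = (59800 − 78410)/69105 = -0.26930.
η = -0.64831 / -0.26930 = 2.407.
η > 1 ⇒ luxury.

2.407 (luxury)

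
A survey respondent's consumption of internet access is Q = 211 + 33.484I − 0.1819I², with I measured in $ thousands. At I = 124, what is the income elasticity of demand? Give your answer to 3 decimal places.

At I = 124: Q = 1566.1216.
dQ/dI = 33.484 − 0.3638I = -11.62720.
η = (dQ/dI)·(I/Q) = -11.62720 × (124/1566.1216) = -0.921.

-0.921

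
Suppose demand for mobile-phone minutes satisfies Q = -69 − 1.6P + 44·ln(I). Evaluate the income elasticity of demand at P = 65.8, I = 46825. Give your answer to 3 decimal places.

0.147

At P = 65.8, I = 46825: Q = 298.904.
Holding P constant, ∂Q/∂I = 44/I = 0.000939669.
η_I = (∂Q/∂I)·(I/Q) = 0.000939669 × (46825/298.904) = 0.147.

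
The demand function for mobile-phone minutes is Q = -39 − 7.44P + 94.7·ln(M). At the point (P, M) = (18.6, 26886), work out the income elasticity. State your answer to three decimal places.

At P = 18.6, M = 26886: Q = 788.495.
Holding P constant, ∂Q/∂M = 94.7/M = 0.00352228.
η_M = (∂Q/∂M)·(M/Q) = 0.00352228 × (26886/788.495) = 0.120.

0.120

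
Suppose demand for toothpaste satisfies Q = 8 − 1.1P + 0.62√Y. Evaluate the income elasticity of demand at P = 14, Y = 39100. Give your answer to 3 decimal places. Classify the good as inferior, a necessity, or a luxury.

0.532 (necessity)

At P = 14, Y = 39100: Q = 115.197.
Holding P constant, ∂Q/∂Y = 0.62/(2√Y) = 0.00156774.
η_Y = (∂Q/∂Y)·(Y/Q) = 0.00156774 × (39100/115.197) = 0.532.
Since 0 < η < 1, this is a necessity.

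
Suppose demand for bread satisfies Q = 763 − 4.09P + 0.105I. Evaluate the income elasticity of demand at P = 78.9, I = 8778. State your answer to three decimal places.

At P = 78.9, I = 8778: Q = 1361.989.
Holding P constant, ∂Q/∂I = 0.105.
η_I = (∂Q/∂I)·(I/Q) = 0.105 × (8778/1361.989) = 0.677.

0.677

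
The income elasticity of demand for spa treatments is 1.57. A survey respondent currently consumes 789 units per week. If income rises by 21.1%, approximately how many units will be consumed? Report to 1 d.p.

%ΔQ ≈ η × %ΔI = 1.57 × 21.1% = 33.127%.
New Q ≈ 789 × (1 + 0.33127) = 1050.4.

1050.4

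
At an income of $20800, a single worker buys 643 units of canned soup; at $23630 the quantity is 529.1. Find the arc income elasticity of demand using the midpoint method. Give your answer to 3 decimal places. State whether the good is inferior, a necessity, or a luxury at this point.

ΔQ = 529.1 − 643 = -113.9; midpoint Q̄ = (643 + 529.1)/2 = 586.05.
ΔI = 23630 − 20800 = 2830; midpoint Ī = (20800 + 23630)/2 = 22215.
η = (ΔQ/Q̄) ÷ (ΔI/Ī) = (-113.9/586.05) ÷ (2830/22215) = -1.526.
η < 0 ⇒ inferior good.

-1.526 (inferior good)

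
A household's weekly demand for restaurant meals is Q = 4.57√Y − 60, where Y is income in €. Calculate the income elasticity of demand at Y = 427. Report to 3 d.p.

At Y = 427: Q = 34.434.
dQ/dY = 4.57/(2√Y) = 0.110579 at this income.
η = (dQ/dY)·(Y/Q) = 0.110579 × (427/34.434) = 1.371.

1.371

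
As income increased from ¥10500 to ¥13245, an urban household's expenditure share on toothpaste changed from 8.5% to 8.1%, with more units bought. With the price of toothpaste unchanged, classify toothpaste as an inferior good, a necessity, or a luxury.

Quantity rises but the budget share falls as income rises, so 0 < η < 1.

necessity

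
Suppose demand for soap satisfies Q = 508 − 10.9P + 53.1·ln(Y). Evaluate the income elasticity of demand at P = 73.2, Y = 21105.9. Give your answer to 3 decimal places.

0.222

At P = 73.2, Y = 21105.9: Q = 238.853.
Holding P constant, ∂Q/∂Y = 53.1/Y = 0.00251588.
η_Y = (∂Q/∂Y)·(Y/Q) = 0.00251588 × (21105.9/238.853) = 0.222.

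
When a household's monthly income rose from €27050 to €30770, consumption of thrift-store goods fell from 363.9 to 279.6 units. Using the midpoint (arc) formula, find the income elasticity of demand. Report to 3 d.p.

ΔQ = 279.6 − 363.9 = -84.3; midpoint Q̄ = (363.9 + 279.6)/2 = 321.75.
ΔI = 30770 − 27050 = 3720; midpoint Ī = (27050 + 30770)/2 = 28910.
η = (ΔQ/Q̄) ÷ (ΔI/Ī) = (-84.3/321.75) ÷ (3720/28910) = -2.036.

-2.036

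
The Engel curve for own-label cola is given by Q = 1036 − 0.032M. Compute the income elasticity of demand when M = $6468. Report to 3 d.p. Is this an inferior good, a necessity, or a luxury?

-0.250 (inferior good)

At M = 6468: Q = 829.024.
dQ/dM = −0.032.
η = (dQ/dM)·(M/Q) = -0.032 × (6468/829.024) = -0.250.
Since η < 0, the good is an inferior good.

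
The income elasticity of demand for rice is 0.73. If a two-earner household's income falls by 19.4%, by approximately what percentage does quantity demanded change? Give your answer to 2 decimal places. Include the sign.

-14.16%

%ΔQ ≈ η × %ΔI = 0.73 × (-19.4%) = -14.16%.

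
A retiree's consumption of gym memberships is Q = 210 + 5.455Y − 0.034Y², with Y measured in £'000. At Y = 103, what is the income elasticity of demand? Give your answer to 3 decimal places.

At Y = 103: Q = 411.1590.
dQ/dY = 5.455 − 0.068Y = -1.54900.
η = (dQ/dY)·(Y/Q) = -1.54900 × (103/411.1590) = -0.388.

-0.388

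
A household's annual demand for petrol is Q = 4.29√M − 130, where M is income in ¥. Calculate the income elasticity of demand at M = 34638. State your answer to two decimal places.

At M = 34638: Q = 668.424.
dQ/dM = 4.29/(2√M) = 0.0115253 at this income.
η = (dQ/dM)·(M/Q) = 0.0115253 × (34638/668.424) = 0.60.

0.60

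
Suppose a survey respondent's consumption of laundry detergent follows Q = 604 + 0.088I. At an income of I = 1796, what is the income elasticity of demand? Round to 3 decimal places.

At I = 1796: Q = 762.048.
dQ/dI = 0.088.
η = (dQ/dI)·(I/Q) = 0.088 × (1796/762.048) = 0.207.

0.207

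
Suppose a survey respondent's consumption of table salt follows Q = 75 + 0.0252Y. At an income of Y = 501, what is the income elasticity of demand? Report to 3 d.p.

At Y = 501: Q = 87.625.
dQ/dY = 0.0252.
η = (dQ/dY)·(Y/Q) = 0.0252 × (501/87.625) = 0.144.

0.144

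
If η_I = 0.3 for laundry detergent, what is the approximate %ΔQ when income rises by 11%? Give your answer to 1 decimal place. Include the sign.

3.3%

%ΔQ ≈ η × %ΔI = 0.3 × 11% = 3.3%.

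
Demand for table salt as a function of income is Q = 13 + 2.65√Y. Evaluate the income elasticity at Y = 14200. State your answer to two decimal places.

0.48

At Y = 14200: Q = 328.784.
dQ/dY = 2.65/(2√Y) = 0.0111192 at this income.
η = (dQ/dY)·(Y/Q) = 0.0111192 × (14200/328.784) = 0.48.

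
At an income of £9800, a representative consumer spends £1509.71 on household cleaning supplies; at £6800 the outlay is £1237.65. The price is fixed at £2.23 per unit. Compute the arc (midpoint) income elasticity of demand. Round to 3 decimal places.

0.548

With a constant price, Q₁ = 1509.71/2.23 = 677.000 and Q₂ = 1237.65/2.23 = 555.000 (equivalently, work directly with expenditure since P cancels).
Midpoint %ΔQ = (1237.65 − 1509.71)/1373.68 = -0.19805; midpoint %ΔI = (6800 − 9800)/8300 = -0.36145.
η = -0.19805 / -0.36145 = 0.548.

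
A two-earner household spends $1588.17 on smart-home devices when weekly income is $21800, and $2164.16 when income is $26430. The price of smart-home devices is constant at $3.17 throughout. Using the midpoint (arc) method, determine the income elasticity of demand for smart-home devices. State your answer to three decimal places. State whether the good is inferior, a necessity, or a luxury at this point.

With a constant price, Q₁ = 1588.17/3.17 = 501.000 and Q₂ = 2164.16/3.17 = 682.700 (equivalently, work directly with expenditure since P cancels).
Midpoint %ΔQ = (2164.16 − 1588.17)/1876.17 = 0.30700; midpoint %ΔI = (26430 − 21800)/24115 = 0.19200.
η = 0.30700 / 0.19200 = 1.599.
η > 1 ⇒ luxury.

1.599 (luxury)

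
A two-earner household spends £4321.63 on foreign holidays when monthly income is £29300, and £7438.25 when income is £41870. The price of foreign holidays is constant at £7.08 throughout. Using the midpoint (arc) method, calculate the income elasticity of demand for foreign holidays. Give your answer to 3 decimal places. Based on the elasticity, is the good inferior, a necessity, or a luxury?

With a constant price, Q₁ = 4321.63/7.08 = 610.400 and Q₂ = 7438.25/7.08 = 1050.600 (equivalently, work directly with expenditure since P cancels).
Midpoint %ΔQ = (7438.25 − 4321.63)/5879.94 = 0.53004; midpoint %ΔI = (41870 − 29300)/35585 = 0.35324.
η = 0.53004 / 0.35324 = 1.501.
η > 1 ⇒ luxury.

1.501 (luxury)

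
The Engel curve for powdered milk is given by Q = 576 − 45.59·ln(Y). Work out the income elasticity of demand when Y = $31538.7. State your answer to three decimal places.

-0.439

At Y = 31538.7: Q = 103.735.
dQ/dY = -45.59/Y = -0.00144553 at this income.
η = (dQ/dY)·(Y/Q) = -0.00144553 × (31538.7/103.735) = -0.439.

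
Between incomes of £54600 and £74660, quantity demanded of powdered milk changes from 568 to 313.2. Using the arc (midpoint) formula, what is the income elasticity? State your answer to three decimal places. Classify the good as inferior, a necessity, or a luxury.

ΔQ = 313.2 − 568 = -254.8; midpoint Q̄ = (568 + 313.2)/2 = 440.6.
ΔI = 74660 − 54600 = 20060; midpoint Ī = (54600 + 74660)/2 = 64630.
η = (ΔQ/Q̄) ÷ (ΔI/Ī) = (-254.8/440.6) ÷ (20060/64630) = -1.863.
η < 0 ⇒ inferior good.

-1.863 (inferior good)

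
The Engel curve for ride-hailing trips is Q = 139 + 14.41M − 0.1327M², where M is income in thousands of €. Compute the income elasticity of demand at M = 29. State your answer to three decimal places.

At M = 29: Q = 445.2893.
dQ/dM = 14.41 − 0.2654M = 6.71340.
η = (dQ/dM)·(M/Q) = 6.71340 × (29/445.2893) = 0.437.

0.437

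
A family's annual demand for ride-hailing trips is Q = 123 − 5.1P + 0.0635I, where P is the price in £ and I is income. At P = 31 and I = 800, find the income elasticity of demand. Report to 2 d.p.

3.24

At P = 31, I = 800: Q = 15.700.
Holding P constant, ∂Q/∂I = 0.0635.
η_I = (∂Q/∂I)·(I/Q) = 0.0635 × (800/15.700) = 3.24.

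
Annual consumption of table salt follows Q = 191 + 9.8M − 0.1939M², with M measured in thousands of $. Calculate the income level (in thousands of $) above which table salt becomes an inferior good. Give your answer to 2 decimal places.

dQ/dM = 9.8 − 0.3878M.
The good is inferior where dQ/dM < 0. Setting dQ/dM = 0 gives M = 9.8 / 0.3878 = 25.27.

25.27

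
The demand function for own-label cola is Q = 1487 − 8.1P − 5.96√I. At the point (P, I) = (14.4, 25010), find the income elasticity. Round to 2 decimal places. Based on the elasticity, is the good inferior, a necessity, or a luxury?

At P = 14.4, I = 25010: Q = 427.813.
Holding P constant, ∂Q/∂I = -5.96/(2√I) = -0.0188434.
η_I = (∂Q/∂I)·(I/Q) = -0.0188434 × (25010/427.813) = -1.10.
Since η < 0, this is an inferior good.

-1.10 (inferior good)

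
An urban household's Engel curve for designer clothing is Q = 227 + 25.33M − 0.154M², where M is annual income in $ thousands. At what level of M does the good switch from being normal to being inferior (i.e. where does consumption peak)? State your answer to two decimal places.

dQ/dM = 25.33 − 0.308M.
The good is inferior where dQ/dM < 0. Setting dQ/dM = 0 gives M = 25.33 / 0.308 = 82.24.

82.24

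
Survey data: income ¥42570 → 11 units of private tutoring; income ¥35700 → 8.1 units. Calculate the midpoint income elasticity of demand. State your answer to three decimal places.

1.730

ΔQ = 8.1 − 11 = -2.9; midpoint Q̄ = (11 + 8.1)/2 = 9.55.
ΔI = 35700 − 42570 = -6870; midpoint Ī = (42570 + 35700)/2 = 39135.
η = (ΔQ/Q̄) ÷ (ΔI/Ī) = (-2.9/9.55) ÷ (-6870/39135) = 1.730.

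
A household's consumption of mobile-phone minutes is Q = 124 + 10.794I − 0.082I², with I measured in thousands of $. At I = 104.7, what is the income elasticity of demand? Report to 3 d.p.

At I = 104.7: Q = 355.2404.
dQ/dI = 10.794 − 0.164I = -6.37680.
η = (dQ/dI)·(I/Q) = -6.37680 × (104.7/355.2404) = -1.879.

-1.879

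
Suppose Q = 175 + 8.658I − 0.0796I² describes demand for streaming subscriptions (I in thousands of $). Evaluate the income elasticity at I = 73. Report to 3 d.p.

At I = 73: Q = 382.8456.
dQ/dI = 8.658 − 0.1592I = -2.96360.
η = (dQ/dI)·(I/Q) = -2.96360 × (73/382.8456) = -0.565.

-0.565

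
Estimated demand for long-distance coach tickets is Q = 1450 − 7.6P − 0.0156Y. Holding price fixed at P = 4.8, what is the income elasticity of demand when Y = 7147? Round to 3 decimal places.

-0.086

At P = 4.8, Y = 7147: Q = 1302.027.
Holding P constant, ∂Q/∂Y = −0.0156.
η_Y = (∂Q/∂Y)·(Y/Q) = -0.0156 × (7147/1302.027) = -0.086.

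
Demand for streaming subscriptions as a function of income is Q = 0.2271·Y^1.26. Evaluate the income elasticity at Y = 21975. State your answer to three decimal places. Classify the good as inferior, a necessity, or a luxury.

For Q = A·Y^β the income elasticity is constant and equal to β.
Here β = 1.26, so η = 1.260.
Since η > 1, the good is a luxury.

1.260 (luxury)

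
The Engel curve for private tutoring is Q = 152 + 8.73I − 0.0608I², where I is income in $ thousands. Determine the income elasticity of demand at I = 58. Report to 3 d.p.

At I = 58: Q = 453.8088.
dQ/dI = 8.73 − 0.1216I = 1.67720.
η = (dQ/dI)·(I/Q) = 1.67720 × (58/453.8088) = 0.214.

0.214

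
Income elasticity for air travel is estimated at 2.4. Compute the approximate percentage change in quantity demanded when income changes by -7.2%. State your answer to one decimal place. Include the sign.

%ΔQ ≈ η × %ΔI = 2.4 × (-7.2%) = -17.3%.

-17.3%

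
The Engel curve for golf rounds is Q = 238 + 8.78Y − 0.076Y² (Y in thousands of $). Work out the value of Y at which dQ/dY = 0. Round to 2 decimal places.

57.76

dQ/dY = 8.78 − 0.152Y.
The good is inferior where dQ/dY < 0. Setting dQ/dY = 0 gives Y = 8.78 / 0.152 = 57.76.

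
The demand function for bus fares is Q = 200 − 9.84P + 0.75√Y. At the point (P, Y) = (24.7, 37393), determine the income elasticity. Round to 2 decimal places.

At P = 24.7, Y = 37393: Q = 101.982.
Holding P constant, ∂Q/∂Y = 0.75/(2√Y) = 0.00193926.
η_Y = (∂Q/∂Y)·(Y/Q) = 0.00193926 × (37393/101.982) = 0.71.

0.71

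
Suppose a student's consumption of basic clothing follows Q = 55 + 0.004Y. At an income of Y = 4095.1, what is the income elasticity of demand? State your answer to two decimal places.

0.23

At Y = 4095.1: Q = 71.380.
dQ/dY = 0.004.
η = (dQ/dY)·(Y/Q) = 0.004 × (4095.1/71.380) = 0.23.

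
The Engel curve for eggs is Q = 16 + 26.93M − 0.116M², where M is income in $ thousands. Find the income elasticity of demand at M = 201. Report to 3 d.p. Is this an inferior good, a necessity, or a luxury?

-5.334 (inferior good)

At M = 201: Q = 742.4140.
dQ/dM = 26.93 − 0.232M = -19.70200.
η = (dQ/dM)·(M/Q) = -19.70200 × (201/742.4140) = -5.334.
η < 0 ⇒ inferior good.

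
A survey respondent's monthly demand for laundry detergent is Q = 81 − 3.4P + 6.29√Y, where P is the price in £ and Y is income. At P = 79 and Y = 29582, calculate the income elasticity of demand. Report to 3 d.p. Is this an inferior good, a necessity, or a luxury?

0.605 (necessity)

At P = 79, Y = 29582: Q = 894.243.
Holding P constant, ∂Q/∂Y = 6.29/(2√Y) = 0.0182855.
η_Y = (∂Q/∂Y)·(Y/Q) = 0.0182855 × (29582/894.243) = 0.605.
Since 0 < η < 1, this is a necessity.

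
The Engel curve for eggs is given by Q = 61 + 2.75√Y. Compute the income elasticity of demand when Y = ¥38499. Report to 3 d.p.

0.449

At Y = 38499: Q = 600.582.
dQ/dY = 2.75/(2√Y) = 0.00700774 at this income.
η = (dQ/dY)·(Y/Q) = 0.00700774 × (38499/600.582) = 0.449.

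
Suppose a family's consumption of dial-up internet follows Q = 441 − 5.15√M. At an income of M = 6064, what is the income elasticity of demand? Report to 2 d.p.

At M = 6064: Q = 39.961.
dQ/dM = -5.15/(2√M) = -0.0330672 at this income.
η = (dQ/dM)·(M/Q) = -0.0330672 × (6064/39.961) = -5.02.

-5.02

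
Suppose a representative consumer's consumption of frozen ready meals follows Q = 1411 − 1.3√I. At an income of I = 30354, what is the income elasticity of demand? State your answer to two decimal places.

-0.10

At I = 30354: Q = 1184.509.
dQ/dI = -1.3/(2√I) = -0.00373083 at this income.
η = (dQ/dI)·(I/Q) = -0.00373083 × (30354/1184.509) = -0.10.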